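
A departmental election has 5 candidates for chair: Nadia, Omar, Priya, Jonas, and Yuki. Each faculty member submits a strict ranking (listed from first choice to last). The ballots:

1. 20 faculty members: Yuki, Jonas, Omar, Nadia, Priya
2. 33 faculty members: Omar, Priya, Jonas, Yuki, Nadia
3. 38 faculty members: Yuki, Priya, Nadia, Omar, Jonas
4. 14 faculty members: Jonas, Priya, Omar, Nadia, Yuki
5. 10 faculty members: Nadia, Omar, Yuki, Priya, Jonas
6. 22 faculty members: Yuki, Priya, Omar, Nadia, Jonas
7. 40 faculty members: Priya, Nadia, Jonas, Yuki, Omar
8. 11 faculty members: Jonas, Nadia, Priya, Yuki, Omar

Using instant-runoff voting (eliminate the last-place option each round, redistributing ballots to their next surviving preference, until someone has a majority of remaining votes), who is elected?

Round 1: Nadia 10, Omar 33, Priya 40, Jonas 25, Yuki 80. Eliminate Nadia.
Round 2: Omar 43, Priya 40, Jonas 25, Yuki 80. Eliminate Jonas.
Round 3: Omar 43, Priya 65, Yuki 80. Eliminate Omar.
Round 4: Priya 98, Yuki 90. Priya has a majority.

Priya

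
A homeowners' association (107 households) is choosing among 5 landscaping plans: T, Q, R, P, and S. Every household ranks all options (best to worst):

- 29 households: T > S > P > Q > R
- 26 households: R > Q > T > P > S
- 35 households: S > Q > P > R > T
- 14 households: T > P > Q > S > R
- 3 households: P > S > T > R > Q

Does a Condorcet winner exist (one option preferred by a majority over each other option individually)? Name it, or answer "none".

Checking pairwise contests:
Q beats T 61–46.
S beats Q 67–40.
Q beats R 78–29.
T beats P 69–38.
T beats S 69–38.
Every option loses at least one head-to-head, so there is no Condorcet winner.

none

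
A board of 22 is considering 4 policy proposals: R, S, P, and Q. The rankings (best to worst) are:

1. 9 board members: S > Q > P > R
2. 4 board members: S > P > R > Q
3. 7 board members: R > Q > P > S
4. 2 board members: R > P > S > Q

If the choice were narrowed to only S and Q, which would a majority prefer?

S

Voters preferring S to Q: 15; preferring Q to S: 7.
S wins the head-to-head.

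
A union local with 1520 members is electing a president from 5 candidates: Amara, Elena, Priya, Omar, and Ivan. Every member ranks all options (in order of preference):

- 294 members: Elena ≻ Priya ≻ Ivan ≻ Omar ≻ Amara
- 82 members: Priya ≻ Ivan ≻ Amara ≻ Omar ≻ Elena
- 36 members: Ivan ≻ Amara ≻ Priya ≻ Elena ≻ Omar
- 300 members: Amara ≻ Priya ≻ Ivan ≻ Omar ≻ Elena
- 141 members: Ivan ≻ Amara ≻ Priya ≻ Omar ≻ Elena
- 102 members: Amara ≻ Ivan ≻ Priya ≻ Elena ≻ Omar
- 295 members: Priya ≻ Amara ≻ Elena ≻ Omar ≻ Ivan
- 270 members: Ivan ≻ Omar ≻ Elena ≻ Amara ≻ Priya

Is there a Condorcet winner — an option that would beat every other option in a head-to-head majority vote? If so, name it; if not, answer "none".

Checking pairwise contests:
Ivan beats Amara 823–697.
Amara beats Elena 956–564.
Amara beats Priya 849–671.
Amara beats Omar 956–564.
Priya beats Ivan 971–549.
Every option loses at least one head-to-head, so there is no Condorcet winner.

none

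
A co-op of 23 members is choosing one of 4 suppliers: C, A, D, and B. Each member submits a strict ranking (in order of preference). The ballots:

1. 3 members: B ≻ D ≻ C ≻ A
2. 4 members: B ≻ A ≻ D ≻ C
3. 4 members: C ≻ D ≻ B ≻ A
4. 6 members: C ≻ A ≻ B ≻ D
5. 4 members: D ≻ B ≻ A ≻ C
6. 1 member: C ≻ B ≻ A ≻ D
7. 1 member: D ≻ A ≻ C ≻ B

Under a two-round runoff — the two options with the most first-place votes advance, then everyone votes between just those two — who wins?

Round 1 first-place votes: C 11, A 0, D 5, B 7.
C and B advance.
Runoff: C is preferred to B by 12 voters; B by 11.
C wins the runoff.

C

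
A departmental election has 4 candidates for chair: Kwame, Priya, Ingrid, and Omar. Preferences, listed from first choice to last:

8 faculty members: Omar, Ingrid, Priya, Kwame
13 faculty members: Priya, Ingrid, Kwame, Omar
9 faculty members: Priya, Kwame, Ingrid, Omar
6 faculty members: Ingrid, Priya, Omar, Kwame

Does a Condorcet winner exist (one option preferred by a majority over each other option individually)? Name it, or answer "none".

Priya

Priya vs Kwame: 36–0 for Priya.
Priya vs Ingrid: 22–14 for Priya.
Priya vs Omar: 28–8 for Priya.
Priya beats every other option head-to-head.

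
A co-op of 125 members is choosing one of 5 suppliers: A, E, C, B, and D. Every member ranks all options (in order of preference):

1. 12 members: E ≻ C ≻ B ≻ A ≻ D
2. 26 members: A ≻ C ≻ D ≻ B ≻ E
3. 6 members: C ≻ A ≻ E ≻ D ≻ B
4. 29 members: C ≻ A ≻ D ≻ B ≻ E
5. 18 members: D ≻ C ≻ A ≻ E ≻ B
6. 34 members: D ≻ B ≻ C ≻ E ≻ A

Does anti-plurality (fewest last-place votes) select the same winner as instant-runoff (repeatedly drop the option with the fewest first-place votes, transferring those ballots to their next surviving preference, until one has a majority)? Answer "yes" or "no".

yes

Anti-plurality — last-place votes: A 34, E 55, C 0, B 24, D 12. Winner: C.
Instant-runoff — R1 A 26, E 12, C 35, B 0, D 52 (B out); R2 A 26, E 12, C 35, D 52 (E out); R3 A 26, C 47, D 52 (A out); R4 C 73, D 52 (C winner). Winner: C.
The two methods agree.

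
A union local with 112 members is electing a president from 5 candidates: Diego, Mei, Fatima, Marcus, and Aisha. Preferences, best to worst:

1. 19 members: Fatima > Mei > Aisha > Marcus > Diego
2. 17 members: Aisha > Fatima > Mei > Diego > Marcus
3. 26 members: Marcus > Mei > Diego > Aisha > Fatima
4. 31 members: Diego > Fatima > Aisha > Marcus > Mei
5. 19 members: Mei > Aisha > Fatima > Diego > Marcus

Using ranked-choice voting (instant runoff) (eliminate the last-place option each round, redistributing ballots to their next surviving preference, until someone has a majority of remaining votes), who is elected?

Round 1: Diego 31, Mei 19, Fatima 19, Marcus 26, Aisha 17. Eliminate Aisha.
Round 2: Diego 31, Mei 19, Fatima 36, Marcus 26. Eliminate Mei.
Round 3: Diego 31, Fatima 55, Marcus 26. Eliminate Marcus.
Round 4: Diego 57, Fatima 55. Diego has a majority.

Diego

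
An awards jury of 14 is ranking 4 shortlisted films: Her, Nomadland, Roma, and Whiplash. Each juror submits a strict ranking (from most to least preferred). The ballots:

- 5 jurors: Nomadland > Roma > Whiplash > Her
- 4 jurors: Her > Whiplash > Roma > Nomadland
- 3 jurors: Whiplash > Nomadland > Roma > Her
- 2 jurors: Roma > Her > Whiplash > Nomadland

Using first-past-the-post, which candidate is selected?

Nomadland

First-place votes: Her 4, Nomadland 5, Roma 2, Whiplash 3.
Nomadland has the most first-place votes.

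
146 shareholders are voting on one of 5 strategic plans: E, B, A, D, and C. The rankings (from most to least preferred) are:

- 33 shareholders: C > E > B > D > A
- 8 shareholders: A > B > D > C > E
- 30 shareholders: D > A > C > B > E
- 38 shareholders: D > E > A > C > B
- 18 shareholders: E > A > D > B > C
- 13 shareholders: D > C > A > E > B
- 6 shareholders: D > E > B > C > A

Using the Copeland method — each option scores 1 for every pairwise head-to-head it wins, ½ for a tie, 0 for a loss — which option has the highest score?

D

E: beats B and A; loses to D and C → score 2.
B: loses to E, A, D, and C → score 0.
A: beats B and C; loses to E and D → score 2.
D: beats E, B, A, and C → score 4.
C: beats E and B; loses to A and D → score 2.
D has the best pairwise record.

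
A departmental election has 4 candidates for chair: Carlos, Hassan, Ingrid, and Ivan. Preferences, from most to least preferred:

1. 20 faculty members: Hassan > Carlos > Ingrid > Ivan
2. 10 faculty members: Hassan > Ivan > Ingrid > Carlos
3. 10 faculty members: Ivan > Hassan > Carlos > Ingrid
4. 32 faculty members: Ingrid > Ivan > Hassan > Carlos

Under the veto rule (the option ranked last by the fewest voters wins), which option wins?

Last-place votes: Carlos 42, Hassan 0, Ingrid 10, Ivan 20.
Hassan is ranked last by the fewest voters, so Hassan wins.

Hassan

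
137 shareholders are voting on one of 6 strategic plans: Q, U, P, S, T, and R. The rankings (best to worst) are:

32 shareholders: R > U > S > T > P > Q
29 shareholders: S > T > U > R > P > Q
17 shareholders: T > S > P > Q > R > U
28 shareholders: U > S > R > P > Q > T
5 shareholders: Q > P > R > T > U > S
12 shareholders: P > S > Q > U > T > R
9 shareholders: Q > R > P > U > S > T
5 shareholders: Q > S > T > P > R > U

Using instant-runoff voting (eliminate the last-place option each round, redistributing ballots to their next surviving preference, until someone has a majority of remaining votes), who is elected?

Round 1: Q 19, U 28, P 12, S 29, T 17, R 32. Eliminate P.
Round 2: Q 19, U 28, S 41, T 17, R 32. Eliminate T.
Round 3: Q 19, U 28, S 58, R 32. Eliminate Q.
Round 4: U 28, S 63, R 46. Eliminate U.
Round 5: S 91, R 46. S has a majority.

S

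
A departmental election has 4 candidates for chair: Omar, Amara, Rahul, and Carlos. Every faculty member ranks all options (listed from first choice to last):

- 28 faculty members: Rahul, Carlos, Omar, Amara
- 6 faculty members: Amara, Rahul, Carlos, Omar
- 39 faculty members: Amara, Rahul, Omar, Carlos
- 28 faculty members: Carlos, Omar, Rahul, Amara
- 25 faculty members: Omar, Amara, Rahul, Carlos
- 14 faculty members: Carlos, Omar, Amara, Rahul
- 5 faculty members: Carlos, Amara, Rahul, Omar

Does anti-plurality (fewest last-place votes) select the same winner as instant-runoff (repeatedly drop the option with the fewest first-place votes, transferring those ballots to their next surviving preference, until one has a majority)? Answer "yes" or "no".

no

Anti-plurality — last-place votes: Omar 11, Amara 56, Rahul 14, Carlos 64. Winner: Omar.
Instant-runoff — R1 Omar 25, Amara 45, Rahul 28, Carlos 47 (Omar out); R2 Amara 70, Rahul 28, Carlos 47 (Rahul out); R3 Amara 70, Carlos 75 (Carlos winner). Winner: Carlos.
The two methods disagree.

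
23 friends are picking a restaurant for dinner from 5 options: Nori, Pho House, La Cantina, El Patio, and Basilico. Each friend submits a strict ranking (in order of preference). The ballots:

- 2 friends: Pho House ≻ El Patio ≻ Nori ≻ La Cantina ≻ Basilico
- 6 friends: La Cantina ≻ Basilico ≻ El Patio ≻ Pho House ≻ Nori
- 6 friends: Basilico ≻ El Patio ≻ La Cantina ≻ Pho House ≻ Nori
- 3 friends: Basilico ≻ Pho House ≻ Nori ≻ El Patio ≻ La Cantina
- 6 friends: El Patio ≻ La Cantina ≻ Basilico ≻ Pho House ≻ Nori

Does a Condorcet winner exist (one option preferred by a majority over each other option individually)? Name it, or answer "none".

Checking pairwise contests:
Pho House beats Nori 23–0.
La Cantina beats Pho House 18–5.
El Patio beats La Cantina 17–6.
Basilico beats El Patio 15–8.
La Cantina beats Basilico 14–9.
Every option loses at least one head-to-head, so there is no Condorcet winner.

none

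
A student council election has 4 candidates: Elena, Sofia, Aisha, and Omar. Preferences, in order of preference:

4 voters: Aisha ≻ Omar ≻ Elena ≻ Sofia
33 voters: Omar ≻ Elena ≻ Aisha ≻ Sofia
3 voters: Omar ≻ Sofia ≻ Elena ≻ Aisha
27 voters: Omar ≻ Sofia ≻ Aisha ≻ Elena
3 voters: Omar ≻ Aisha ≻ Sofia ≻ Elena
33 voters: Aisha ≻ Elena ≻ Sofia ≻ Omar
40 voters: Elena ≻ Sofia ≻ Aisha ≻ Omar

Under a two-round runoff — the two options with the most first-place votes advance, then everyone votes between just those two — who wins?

Elena

Round 1 first-place votes: Elena 40, Sofia 0, Aisha 37, Omar 66.
Omar and Elena advance.
Runoff: Omar is preferred to Elena by 70 voters; Elena by 73.
Elena wins the runoff.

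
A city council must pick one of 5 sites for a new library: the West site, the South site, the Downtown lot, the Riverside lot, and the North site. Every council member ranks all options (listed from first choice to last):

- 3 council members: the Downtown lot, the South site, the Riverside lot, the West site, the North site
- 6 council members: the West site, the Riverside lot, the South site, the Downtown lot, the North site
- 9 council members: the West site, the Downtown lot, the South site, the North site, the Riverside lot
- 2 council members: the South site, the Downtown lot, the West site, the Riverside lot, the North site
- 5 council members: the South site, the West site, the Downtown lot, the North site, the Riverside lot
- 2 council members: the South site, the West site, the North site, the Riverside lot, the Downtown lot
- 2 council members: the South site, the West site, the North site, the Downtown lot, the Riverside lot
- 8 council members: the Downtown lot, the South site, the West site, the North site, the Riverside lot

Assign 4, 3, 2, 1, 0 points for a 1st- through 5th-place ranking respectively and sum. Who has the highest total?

the West site: 3·1 + 6·4 + 9·4 + 2·2 + 5·3 + 2·3 + 2·3 + 8·2 = 110
the South site: 3·3 + 6·2 + 9·2 + 2·4 + 5·4 + 2·4 + 2·4 + 8·3 = 107
the Downtown lot: 3·4 + 6·1 + 9·3 + 2·3 + 5·2 + 2·0 + 2·1 + 8·4 = 95
the Riverside lot: 3·2 + 6·3 + 9·0 + 2·1 + 5·0 + 2·1 + 2·0 + 8·0 = 28
the North site: 3·0 + 6·0 + 9·1 + 2·0 + 5·1 + 2·2 + 2·2 + 8·1 = 30
the West site has the highest Borda score (110).

the West site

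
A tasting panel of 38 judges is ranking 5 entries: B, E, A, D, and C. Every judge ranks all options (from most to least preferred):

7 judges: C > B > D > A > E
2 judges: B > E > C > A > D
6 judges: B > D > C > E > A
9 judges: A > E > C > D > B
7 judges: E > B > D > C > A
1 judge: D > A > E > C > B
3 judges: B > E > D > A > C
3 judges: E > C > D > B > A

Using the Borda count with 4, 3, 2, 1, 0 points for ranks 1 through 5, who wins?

B: 7·3 + 2·4 + 6·4 + 9·0 + 7·3 + 1·0 + 3·4 + 3·1 = 89
E: 7·0 + 2·3 + 6·1 + 9·3 + 7·4 + 1·2 + 3·3 + 3·4 = 90
A: 7·1 + 2·1 + 6·0 + 9·4 + 7·0 + 1·3 + 3·1 + 3·0 = 51
D: 7·2 + 2·0 + 6·3 + 9·1 + 7·2 + 1·4 + 3·2 + 3·2 = 71
C: 7·4 + 2·2 + 6·2 + 9·2 + 7·1 + 1·1 + 3·0 + 3·3 = 79
E has the highest Borda score (90).

E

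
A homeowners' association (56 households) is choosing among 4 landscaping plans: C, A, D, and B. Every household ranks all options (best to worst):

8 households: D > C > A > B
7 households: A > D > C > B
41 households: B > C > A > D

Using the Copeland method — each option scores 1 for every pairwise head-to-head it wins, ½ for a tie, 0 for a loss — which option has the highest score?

B

C: beats A and D; loses to B → score 2.
A: beats D; loses to C and B → score 1.
D: loses to C, A, and B → score 0.
B: beats C, A, and D → score 3.
B has the best pairwise record.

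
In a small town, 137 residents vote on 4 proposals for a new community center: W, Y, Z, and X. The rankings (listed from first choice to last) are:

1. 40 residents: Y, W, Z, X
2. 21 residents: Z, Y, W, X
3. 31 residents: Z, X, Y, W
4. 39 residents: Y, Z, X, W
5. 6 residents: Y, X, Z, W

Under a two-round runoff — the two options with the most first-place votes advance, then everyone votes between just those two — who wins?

Y

Round 1 first-place votes: W 0, Y 85, Z 52, X 0.
Y and Z advance.
Runoff: Y is preferred to Z by 85 voters; Z by 52.
Y wins the runoff.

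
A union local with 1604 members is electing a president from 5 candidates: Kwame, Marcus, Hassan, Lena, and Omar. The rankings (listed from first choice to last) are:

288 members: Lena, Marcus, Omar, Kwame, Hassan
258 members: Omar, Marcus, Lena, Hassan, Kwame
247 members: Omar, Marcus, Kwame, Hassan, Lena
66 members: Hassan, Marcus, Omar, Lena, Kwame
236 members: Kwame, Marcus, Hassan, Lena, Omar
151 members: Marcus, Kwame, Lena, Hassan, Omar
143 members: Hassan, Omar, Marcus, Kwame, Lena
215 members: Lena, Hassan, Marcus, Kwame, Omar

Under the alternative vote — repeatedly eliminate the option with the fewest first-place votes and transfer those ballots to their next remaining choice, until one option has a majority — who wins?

Lena

Round 1: Kwame 236, Marcus 151, Hassan 209, Lena 503, Omar 505. Eliminate Marcus.
Round 2: Kwame 387, Hassan 209, Lena 503, Omar 505. Eliminate Hassan.
Round 3: Kwame 387, Lena 503, Omar 714. Eliminate Kwame.
Round 4: Lena 890, Omar 714. Lena has a majority.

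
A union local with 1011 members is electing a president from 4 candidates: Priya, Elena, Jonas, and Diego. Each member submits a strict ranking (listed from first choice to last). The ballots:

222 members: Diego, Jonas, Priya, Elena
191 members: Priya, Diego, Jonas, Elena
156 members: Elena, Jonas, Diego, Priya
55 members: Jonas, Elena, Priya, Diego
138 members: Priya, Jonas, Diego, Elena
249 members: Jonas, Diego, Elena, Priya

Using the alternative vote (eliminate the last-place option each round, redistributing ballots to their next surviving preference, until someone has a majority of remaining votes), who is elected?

Round 1: Priya 329, Elena 156, Jonas 304, Diego 222. Eliminate Elena.
Round 2: Priya 329, Jonas 460, Diego 222. Eliminate Diego.
Round 3: Priya 329, Jonas 682. Jonas has a majority.

Jonas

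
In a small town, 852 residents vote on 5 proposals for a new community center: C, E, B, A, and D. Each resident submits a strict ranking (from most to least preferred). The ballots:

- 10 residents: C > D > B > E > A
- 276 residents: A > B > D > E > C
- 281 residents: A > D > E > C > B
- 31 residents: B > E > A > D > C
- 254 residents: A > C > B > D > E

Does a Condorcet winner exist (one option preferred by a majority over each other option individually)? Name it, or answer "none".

A vs C: 842–10 for A.
A vs E: 811–41 for A.
A vs B: 811–41 for A.
A vs D: 842–10 for A.
A beats every other option head-to-head.

A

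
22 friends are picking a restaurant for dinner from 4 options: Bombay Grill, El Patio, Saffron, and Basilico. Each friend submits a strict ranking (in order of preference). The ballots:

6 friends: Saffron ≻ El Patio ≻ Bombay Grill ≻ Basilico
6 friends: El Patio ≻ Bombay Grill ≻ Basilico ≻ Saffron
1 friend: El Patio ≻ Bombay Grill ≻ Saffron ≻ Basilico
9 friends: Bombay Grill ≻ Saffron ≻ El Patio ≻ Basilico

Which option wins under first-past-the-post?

First-place votes: Bombay Grill 9, El Patio 7, Saffron 6, Basilico 0.
Bombay Grill has the most first-place votes.

Bombay Grill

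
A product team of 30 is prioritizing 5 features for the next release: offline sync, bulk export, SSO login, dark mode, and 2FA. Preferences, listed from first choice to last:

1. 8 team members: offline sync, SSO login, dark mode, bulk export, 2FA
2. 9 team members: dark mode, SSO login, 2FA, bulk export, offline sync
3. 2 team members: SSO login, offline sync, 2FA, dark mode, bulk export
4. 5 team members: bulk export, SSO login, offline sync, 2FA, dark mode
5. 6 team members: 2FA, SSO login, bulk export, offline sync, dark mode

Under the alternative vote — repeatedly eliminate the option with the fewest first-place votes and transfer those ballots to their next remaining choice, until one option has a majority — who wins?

Round 1: offline sync 8, bulk export 5, SSO login 2, dark mode 9, 2FA 6. Eliminate SSO login.
Round 2: offline sync 10, bulk export 5, dark mode 9, 2FA 6. Eliminate bulk export.
Round 3: offline sync 15, dark mode 9, 2FA 6. Eliminate 2FA.
Round 4: offline sync 21, dark mode 9. Offline sync has a majority.

offline sync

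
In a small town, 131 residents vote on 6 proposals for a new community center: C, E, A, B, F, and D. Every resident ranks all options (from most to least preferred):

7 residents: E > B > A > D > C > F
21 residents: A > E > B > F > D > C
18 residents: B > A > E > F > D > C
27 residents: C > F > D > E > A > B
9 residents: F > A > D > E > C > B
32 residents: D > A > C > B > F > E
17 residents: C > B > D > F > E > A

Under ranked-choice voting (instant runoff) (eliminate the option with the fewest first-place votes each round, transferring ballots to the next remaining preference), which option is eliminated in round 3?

B

Round 1: C 44, E 7, A 21, B 18, F 9, D 32. Eliminate E.
Round 2: C 44, A 21, B 25, F 9, D 32. Eliminate F.
Round 3: C 44, A 30, B 25, D 32. Eliminate B.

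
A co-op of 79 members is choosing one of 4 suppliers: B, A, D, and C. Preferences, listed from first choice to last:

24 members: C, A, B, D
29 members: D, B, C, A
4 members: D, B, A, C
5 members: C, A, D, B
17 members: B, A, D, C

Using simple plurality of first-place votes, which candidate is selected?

First-place votes: B 17, A 0, D 33, C 29.
D has the most first-place votes.

D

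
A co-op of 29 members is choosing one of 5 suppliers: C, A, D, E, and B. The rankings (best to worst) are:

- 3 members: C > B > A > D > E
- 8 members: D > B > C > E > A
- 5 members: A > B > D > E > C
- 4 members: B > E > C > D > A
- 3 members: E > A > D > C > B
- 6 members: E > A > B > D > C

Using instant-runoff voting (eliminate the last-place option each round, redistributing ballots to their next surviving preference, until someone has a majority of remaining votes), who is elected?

B

Round 1: C 3, A 5, D 8, E 9, B 4. Eliminate C.
Round 2: A 5, D 8, E 9, B 7. Eliminate A.
Round 3: D 8, E 9, B 12. Eliminate D.
Round 4: E 9, B 20. B has a majority.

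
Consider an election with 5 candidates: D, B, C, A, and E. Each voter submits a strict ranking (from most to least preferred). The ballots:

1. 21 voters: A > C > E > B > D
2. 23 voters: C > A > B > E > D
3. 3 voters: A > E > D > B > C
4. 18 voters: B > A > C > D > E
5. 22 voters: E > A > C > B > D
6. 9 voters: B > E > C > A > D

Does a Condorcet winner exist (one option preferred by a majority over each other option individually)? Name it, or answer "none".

A

A vs D: 96–0 for A.
A vs B: 69–27 for A.
A vs C: 64–32 for A.
A vs E: 65–31 for A.
A beats every other option head-to-head.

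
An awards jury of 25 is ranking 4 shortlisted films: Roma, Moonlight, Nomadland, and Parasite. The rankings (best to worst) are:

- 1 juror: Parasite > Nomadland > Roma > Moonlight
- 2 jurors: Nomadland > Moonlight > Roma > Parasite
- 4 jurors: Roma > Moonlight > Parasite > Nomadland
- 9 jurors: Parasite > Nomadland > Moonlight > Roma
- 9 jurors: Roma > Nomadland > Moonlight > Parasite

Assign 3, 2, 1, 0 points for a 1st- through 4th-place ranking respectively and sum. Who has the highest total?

Roma: 1·1 + 2·1 + 4·3 + 9·0 + 9·3 = 42
Moonlight: 1·0 + 2·2 + 4·2 + 9·1 + 9·1 = 30
Nomadland: 1·2 + 2·3 + 4·0 + 9·2 + 9·2 = 44
Parasite: 1·3 + 2·0 + 4·1 + 9·3 + 9·0 = 34
Nomadland has the highest Borda score (44).

Nomadland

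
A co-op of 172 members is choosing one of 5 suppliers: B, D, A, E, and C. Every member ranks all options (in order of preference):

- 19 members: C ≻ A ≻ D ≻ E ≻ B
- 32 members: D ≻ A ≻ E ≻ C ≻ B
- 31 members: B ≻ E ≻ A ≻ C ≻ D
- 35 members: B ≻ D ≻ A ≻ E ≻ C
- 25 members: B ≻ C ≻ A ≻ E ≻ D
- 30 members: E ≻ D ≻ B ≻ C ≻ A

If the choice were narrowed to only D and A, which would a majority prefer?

Voters preferring D to A: 97; preferring A to D: 75.
D wins the head-to-head.

D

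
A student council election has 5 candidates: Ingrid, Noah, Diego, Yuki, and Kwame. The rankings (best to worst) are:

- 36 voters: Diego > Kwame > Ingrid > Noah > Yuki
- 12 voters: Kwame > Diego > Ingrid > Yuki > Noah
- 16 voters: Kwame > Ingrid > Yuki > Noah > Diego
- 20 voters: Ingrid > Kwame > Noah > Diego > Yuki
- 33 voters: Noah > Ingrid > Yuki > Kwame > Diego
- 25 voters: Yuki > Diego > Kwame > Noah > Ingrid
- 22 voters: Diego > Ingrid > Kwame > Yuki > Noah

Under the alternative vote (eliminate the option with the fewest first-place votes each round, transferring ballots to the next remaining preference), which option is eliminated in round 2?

Round 1: Ingrid 20, Noah 33, Diego 58, Yuki 25, Kwame 28. Eliminate Ingrid.
Round 2: Noah 33, Diego 58, Yuki 25, Kwame 48. Eliminate Yuki.

Yuki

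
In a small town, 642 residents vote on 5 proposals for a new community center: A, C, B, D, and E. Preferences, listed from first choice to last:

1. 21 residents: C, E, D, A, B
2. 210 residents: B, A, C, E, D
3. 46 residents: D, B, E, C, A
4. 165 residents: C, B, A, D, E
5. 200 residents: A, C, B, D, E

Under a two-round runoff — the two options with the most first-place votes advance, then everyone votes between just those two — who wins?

Round 1 first-place votes: A 200, C 186, B 210, D 46, E 0.
B and A advance.
Runoff: B is preferred to A by 421 voters; A by 221.
B wins the runoff.

B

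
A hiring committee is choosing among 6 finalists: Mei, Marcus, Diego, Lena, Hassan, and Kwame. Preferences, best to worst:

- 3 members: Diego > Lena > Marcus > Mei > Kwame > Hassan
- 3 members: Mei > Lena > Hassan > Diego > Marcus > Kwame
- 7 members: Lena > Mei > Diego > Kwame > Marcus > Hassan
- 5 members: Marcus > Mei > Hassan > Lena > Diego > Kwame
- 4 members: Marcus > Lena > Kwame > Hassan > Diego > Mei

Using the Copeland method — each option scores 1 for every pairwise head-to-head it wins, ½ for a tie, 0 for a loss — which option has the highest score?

Mei: beats Diego, Hassan, and Kwame; loses to Marcus and Lena → score 3.
Marcus: beats Mei, Hassan, and Kwame; loses to Diego and Lena → score 3.
Diego: beats Marcus and Kwame; loses to Mei, Lena, and Hassan → score 2.
Lena: beats Mei, Marcus, Diego, Hassan, and Kwame → score 5.
Hassan: beats Diego; loses to Mei, Marcus, Lena, and Kwame → score 1.
Kwame: beats Hassan; loses to Mei, Marcus, Diego, and Lena → score 1.
Lena has the best pairwise record.

Lena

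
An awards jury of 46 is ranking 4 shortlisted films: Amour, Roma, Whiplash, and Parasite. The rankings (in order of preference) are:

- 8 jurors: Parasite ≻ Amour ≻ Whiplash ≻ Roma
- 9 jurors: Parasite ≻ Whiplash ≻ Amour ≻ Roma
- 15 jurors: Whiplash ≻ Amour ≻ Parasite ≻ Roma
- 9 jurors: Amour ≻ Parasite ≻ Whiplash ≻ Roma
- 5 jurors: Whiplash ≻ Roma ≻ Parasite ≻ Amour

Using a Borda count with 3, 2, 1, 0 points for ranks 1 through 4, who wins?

Amour: 8·2 + 9·1 + 15·2 + 9·3 + 5·0 = 82
Roma: 8·0 + 9·0 + 15·0 + 9·0 + 5·2 = 10
Whiplash: 8·1 + 9·2 + 15·3 + 9·1 + 5·3 = 95
Parasite: 8·3 + 9·3 + 15·1 + 9·2 + 5·1 = 89
Whiplash has the highest Borda score (95).

Whiplash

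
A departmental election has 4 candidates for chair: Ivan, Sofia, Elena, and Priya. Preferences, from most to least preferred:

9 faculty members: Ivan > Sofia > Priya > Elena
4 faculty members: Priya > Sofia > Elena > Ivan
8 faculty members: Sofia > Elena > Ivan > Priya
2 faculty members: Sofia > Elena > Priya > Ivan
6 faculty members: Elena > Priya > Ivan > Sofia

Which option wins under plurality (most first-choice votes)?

Sofia

First-place votes: Ivan 9, Sofia 10, Elena 6, Priya 4.
Sofia has the most first-place votes.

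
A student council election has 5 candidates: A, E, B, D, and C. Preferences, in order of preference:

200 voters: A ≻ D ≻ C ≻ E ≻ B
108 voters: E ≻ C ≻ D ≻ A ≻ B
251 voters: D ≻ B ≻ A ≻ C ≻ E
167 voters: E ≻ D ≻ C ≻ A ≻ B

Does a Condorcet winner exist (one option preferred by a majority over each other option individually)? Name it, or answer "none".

D vs A: 526–200 for D.
D vs E: 451–275 for D.
D vs B: 726–0 for D.
D vs C: 618–108 for D.
D beats every other option head-to-head.

D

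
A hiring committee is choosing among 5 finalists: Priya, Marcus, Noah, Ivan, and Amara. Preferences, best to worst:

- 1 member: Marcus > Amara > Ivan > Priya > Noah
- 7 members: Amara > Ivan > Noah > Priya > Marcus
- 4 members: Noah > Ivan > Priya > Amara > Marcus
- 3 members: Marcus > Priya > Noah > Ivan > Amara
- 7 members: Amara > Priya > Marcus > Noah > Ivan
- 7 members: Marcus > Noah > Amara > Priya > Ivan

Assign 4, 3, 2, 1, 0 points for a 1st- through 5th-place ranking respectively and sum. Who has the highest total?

Amara

Priya: 1·1 + 7·1 + 4·2 + 3·3 + 7·3 + 7·1 = 53
Marcus: 1·4 + 7·0 + 4·0 + 3·4 + 7·2 + 7·4 = 58
Noah: 1·0 + 7·2 + 4·4 + 3·2 + 7·1 + 7·3 = 64
Ivan: 1·2 + 7·3 + 4·3 + 3·1 + 7·0 + 7·0 = 38
Amara: 1·3 + 7·4 + 4·1 + 3·0 + 7·4 + 7·2 = 77
Amara has the highest Borda score (77).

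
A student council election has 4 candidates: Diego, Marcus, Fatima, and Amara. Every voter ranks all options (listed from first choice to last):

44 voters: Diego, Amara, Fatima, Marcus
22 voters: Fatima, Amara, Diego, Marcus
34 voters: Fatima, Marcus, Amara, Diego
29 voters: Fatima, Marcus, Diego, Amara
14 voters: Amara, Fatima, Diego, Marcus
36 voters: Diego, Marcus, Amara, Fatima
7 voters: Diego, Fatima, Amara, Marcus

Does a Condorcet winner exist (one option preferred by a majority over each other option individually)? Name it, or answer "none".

none

Checking pairwise contests:
Fatima beats Diego 99–87.
Diego beats Marcus 123–63.
Amara beats Fatima 94–92.
Diego beats Amara 116–70.
Every option loses at least one head-to-head, so there is no Condorcet winner.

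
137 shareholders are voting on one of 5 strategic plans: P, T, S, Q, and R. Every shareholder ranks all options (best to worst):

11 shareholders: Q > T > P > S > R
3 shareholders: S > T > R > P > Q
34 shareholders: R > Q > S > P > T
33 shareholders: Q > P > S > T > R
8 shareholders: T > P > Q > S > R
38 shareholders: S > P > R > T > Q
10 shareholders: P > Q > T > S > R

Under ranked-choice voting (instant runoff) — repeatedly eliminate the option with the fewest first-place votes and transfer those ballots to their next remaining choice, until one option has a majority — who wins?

Round 1: P 10, T 8, S 41, Q 44, R 34. Eliminate T.
Round 2: P 18, S 41, Q 44, R 34. Eliminate P.
Round 3: S 41, Q 62, R 34. Eliminate R.
Round 4: S 41, Q 96. Q has a majority.

Q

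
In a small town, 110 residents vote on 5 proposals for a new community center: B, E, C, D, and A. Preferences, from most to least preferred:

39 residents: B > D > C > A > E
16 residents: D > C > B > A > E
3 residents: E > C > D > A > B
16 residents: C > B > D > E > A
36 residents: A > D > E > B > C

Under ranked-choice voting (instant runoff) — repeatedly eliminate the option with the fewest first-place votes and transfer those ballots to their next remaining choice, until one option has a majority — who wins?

Round 1: B 39, E 3, C 16, D 16, A 36. Eliminate E.
Round 2: B 39, C 19, D 16, A 36. Eliminate D.
Round 3: B 39, C 35, A 36. Eliminate C.
Round 4: B 71, A 39. B has a majority.

B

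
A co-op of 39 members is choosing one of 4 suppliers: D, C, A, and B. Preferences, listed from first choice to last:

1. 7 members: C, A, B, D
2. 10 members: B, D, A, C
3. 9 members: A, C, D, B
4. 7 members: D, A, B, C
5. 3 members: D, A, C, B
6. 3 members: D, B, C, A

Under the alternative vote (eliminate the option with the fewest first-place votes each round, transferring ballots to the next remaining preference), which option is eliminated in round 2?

Round 1: D 13, C 7, A 9, B 10. Eliminate C.
Round 2: D 13, A 16, B 10. Eliminate B.

B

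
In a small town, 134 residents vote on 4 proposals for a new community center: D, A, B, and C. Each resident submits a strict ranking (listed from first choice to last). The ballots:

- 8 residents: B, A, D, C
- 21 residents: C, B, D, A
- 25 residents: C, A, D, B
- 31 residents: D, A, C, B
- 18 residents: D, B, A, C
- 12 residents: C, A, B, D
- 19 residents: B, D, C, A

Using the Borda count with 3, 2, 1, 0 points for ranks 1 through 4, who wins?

D: 8·1 + 21·1 + 25·1 + 31·3 + 18·3 + 12·0 + 19·2 = 239
A: 8·2 + 21·0 + 25·2 + 31·2 + 18·1 + 12·2 + 19·0 = 170
B: 8·3 + 21·2 + 25·0 + 31·0 + 18·2 + 12·1 + 19·3 = 171
C: 8·0 + 21·3 + 25·3 + 31·1 + 18·0 + 12·3 + 19·1 = 224
D has the highest Borda score (239).

D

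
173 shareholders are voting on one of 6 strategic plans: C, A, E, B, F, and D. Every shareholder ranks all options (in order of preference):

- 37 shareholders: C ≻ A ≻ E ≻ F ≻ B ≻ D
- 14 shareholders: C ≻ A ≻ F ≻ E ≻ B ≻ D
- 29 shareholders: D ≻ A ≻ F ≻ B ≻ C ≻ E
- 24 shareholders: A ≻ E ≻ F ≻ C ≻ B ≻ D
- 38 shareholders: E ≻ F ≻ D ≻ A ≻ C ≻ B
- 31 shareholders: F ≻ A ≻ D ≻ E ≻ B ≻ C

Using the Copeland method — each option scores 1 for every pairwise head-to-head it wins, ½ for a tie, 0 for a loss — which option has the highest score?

A

C: beats B; loses to A, E, F, and D → score 1.
A: beats C, E, B, F, and D → score 5.
E: beats C, B, F, and D; loses to A → score 4.
B: loses to C, A, E, F, and D → score 0.
F: beats C, B, and D; loses to A and E → score 3.
D: beats C and B; loses to A, E, and F → score 2.
A has the best pairwise record.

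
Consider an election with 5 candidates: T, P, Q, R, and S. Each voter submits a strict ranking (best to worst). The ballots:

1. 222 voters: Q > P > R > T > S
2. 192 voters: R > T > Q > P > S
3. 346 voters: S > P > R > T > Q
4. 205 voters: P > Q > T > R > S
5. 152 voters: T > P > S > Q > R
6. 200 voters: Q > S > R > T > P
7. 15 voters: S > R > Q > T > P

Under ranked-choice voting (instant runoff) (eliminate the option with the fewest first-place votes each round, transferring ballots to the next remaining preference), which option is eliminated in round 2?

R

Round 1: T 152, P 205, Q 422, R 192, S 361. Eliminate T.
Round 2: P 357, Q 422, R 192, S 361. Eliminate R.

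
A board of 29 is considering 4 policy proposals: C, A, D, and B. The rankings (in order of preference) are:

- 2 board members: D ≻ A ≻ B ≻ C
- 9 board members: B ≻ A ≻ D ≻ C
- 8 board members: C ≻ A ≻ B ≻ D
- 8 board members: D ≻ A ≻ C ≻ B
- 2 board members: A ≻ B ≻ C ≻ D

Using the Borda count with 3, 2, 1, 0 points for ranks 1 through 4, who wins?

C: 2·0 + 9·0 + 8·3 + 8·1 + 2·1 = 34
A: 2·2 + 9·2 + 8·2 + 8·2 + 2·3 = 60
D: 2·3 + 9·1 + 8·0 + 8·3 + 2·0 = 39
B: 2·1 + 9·3 + 8·1 + 8·0 + 2·2 = 41
A has the highest Borda score (60).

A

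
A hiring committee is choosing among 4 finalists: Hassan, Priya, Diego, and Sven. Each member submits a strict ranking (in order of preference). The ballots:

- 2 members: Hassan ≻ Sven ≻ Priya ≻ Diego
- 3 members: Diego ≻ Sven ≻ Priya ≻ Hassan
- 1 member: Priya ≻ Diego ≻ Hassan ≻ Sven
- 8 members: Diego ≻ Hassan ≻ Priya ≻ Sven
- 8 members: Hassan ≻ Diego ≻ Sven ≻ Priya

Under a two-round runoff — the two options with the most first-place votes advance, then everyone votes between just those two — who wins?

Round 1 first-place votes: Hassan 10, Priya 1, Diego 11, Sven 0.
Diego and Hassan advance.
Runoff: Diego is preferred to Hassan by 12 voters; Hassan by 10.
Diego wins the runoff.

Diego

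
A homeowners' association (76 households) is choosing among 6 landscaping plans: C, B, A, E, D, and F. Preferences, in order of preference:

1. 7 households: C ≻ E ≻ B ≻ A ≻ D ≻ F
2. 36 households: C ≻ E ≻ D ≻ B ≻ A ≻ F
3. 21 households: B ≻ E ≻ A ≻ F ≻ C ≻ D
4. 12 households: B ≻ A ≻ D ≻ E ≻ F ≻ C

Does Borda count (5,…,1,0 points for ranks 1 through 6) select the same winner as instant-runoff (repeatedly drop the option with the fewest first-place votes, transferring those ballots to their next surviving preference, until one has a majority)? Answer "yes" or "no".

Borda — scores: C 236, B 258, A 161, E 280, D 151, F 54. Winner: E.
Instant-runoff — R1 C 43, B 33, A 0, E 0, D 0, F 0 (C winner). Winner: C.
The two methods disagree.

no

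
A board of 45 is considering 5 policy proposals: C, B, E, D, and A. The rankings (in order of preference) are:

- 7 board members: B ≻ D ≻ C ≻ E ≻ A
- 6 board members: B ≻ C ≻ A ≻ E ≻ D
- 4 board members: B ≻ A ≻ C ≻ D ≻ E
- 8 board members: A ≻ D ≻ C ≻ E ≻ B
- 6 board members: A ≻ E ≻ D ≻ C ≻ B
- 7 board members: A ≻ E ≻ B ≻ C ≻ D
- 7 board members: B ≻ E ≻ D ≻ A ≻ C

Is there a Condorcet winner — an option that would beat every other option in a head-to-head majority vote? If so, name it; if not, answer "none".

B vs C: 31–14 for B.
B vs E: 24–21 for B.
B vs D: 31–14 for B.
B vs A: 24–21 for B.
B beats every other option head-to-head.

B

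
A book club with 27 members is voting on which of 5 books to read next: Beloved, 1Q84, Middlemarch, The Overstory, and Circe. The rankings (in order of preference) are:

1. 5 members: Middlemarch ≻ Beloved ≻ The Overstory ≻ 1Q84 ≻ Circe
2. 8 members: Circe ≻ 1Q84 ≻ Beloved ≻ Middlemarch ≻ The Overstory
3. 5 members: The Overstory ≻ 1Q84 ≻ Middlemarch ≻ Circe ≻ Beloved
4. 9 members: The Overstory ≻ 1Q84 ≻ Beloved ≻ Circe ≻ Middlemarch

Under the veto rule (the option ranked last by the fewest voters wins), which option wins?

Last-place votes: Beloved 5, 1Q84 0, Middlemarch 9, The Overstory 8, Circe 5.
1Q84 is ranked last by the fewest voters, so 1Q84 wins.

1Q84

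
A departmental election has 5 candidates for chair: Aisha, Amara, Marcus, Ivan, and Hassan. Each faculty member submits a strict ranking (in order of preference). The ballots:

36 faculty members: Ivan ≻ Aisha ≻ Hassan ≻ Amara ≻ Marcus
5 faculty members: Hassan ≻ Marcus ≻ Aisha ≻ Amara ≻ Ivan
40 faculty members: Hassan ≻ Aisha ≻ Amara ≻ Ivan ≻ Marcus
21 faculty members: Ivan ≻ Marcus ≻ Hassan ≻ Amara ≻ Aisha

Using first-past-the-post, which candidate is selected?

Ivan

First-place votes: Aisha 0, Amara 0, Marcus 0, Ivan 57, Hassan 45.
Ivan has the most first-place votes.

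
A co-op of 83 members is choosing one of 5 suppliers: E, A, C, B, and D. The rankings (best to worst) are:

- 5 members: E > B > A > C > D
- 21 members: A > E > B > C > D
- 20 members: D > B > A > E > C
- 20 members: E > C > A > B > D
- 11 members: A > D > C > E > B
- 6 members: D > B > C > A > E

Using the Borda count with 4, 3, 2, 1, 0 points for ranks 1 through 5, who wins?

E: 5·4 + 21·3 + 20·1 + 20·4 + 11·1 + 6·0 = 194
A: 5·2 + 21·4 + 20·2 + 20·2 + 11·4 + 6·1 = 224
C: 5·1 + 21·1 + 20·0 + 20·3 + 11·2 + 6·2 = 120
B: 5·3 + 21·2 + 20·3 + 20·1 + 11·0 + 6·3 = 155
D: 5·0 + 21·0 + 20·4 + 20·0 + 11·3 + 6·4 = 137
A has the highest Borda score (224).

A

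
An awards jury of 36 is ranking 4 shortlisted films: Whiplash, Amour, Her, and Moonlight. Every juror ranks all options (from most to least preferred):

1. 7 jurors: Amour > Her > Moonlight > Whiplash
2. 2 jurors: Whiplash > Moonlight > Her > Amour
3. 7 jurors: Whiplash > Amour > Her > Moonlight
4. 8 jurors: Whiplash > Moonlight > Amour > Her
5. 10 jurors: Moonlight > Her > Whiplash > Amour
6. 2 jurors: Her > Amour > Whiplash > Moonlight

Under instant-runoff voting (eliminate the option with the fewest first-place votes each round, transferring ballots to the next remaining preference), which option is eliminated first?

Her

Round 1: Whiplash 17, Amour 7, Her 2, Moonlight 10. Eliminate Her.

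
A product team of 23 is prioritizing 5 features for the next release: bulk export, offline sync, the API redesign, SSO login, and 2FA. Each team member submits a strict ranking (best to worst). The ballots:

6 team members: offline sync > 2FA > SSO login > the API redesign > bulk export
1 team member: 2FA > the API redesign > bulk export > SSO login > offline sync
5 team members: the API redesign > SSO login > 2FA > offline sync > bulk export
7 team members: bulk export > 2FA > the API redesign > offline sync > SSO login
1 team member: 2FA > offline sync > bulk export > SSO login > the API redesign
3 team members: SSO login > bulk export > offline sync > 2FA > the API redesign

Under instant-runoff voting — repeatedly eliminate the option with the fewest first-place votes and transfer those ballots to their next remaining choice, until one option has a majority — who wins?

offline sync

Round 1: bulk export 7, offline sync 6, the API redesign 5, SSO login 3, 2FA 2. Eliminate 2FA.
Round 2: bulk export 7, offline sync 7, the API redesign 6, SSO login 3. Eliminate SSO login.
Round 3: bulk export 10, offline sync 7, the API redesign 6. Eliminate the API redesign.
Round 4: bulk export 11, offline sync 12. Offline sync has a majority.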